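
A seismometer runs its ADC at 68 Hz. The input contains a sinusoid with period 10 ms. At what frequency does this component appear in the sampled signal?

32 Hz

T = 10 ms → f = 1/T = 100 Hz.
100 Hz mod fs = 32 Hz.
32 Hz ≤ fs/2 = 34 Hz, appears at 32 Hz.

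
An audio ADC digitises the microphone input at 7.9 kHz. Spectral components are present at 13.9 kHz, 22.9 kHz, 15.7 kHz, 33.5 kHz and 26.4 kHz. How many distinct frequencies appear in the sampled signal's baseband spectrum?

fs/2 = 3.95 kHz.
13.9 kHz mod fs = 6 kHz.
6 kHz > fs/2 = 3.95 kHz, folds to fs − 6 kHz = 1.9 kHz.
22.9 kHz mod fs = 7.1 kHz.
7.1 kHz > fs/2 = 3.95 kHz, folds to fs − 7.1 kHz = 0.8 kHz.
15.7 kHz mod fs = 7.8 kHz.
7.8 kHz > fs/2 = 3.95 kHz, folds to fs − 7.8 kHz = 0.1 kHz.
33.5 kHz mod fs = 1.9 kHz.
1.9 kHz ≤ fs/2 = 3.95 kHz, appears at 1.9 kHz.
26.4 kHz mod fs = 2.7 kHz.
2.7 kHz ≤ fs/2 = 3.95 kHz, appears at 2.7 kHz.
Distinct values: {0.1 kHz, 0.8 kHz, 1.9 kHz, 2.7 kHz} → 4.

4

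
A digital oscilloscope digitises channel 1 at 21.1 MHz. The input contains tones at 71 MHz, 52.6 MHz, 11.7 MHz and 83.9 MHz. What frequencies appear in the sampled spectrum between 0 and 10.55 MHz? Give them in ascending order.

fs/2 = 10.55 MHz.
71 MHz mod fs = 7.7 MHz.
7.7 MHz ≤ fs/2 = 10.55 MHz, appears at 7.7 MHz.
52.6 MHz mod fs = 10.4 MHz.
10.4 MHz ≤ fs/2 = 10.55 MHz, appears at 10.4 MHz.
11.7 MHz > fs/2 = 10.55 MHz, folds to fs − 11.7 MHz = 9.4 MHz.
83.9 MHz mod fs = 20.6 MHz.
20.6 MHz > fs/2 = 10.55 MHz, folds to fs − 20.6 MHz = 0.5 MHz.
Distinct values: {0.5 MHz, 7.7 MHz, 9.4 MHz, 10.4 MHz}.

0.5 MHz, 7.7 MHz, 9.4 MHz, 10.4 MHz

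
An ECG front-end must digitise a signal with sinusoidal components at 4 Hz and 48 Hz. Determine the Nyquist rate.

96 Hz

Highest-frequency component: 48 Hz.
Nyquist rate = 2 × 48 Hz = 96 Hz.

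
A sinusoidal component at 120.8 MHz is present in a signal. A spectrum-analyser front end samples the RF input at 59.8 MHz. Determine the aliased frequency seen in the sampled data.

1.2 MHz

120.8 MHz mod fs = 1.2 MHz.
1.2 MHz ≤ fs/2 = 29.9 MHz, appears at 1.2 MHz.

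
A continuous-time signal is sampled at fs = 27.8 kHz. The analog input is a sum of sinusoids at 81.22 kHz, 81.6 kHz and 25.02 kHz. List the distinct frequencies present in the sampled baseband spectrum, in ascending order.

fs/2 = 13.9 kHz.
81.22 kHz mod fs = 25.62 kHz.
25.62 kHz > fs/2 = 13.9 kHz, folds to fs − 25.62 kHz = 2.18 kHz.
81.6 kHz mod fs = 26 kHz.
26 kHz > fs/2 = 13.9 kHz, folds to fs − 26 kHz = 1.8 kHz.
25.02 kHz > fs/2 = 13.9 kHz, folds to fs − 25.02 kHz = 2.78 kHz.
Distinct values: {1.8 kHz, 2.18 kHz, 2.78 kHz}.

1.8 kHz, 2.18 kHz, 2.78 kHz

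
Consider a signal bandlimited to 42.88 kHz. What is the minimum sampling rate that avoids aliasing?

Nyquist rate = 2 × 42.88 kHz = 85.76 kHz.

85.76 kHz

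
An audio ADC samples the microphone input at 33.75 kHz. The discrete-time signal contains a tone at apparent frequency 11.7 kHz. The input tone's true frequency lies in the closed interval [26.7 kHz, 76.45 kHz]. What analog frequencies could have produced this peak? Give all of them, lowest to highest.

45.45 kHz, 55.8 kHz

Frequencies that alias to 11.7 kHz are k·fs ± 11.7 kHz for integer k ≥ 0.
k=0: 11.7 kHz.
k=1: 22.05 kHz, 45.45 kHz.
k=2: 55.8 kHz, 79.2 kHz.
k=3: 89.55 kHz, 112.95 kHz.
Within [26.7 kHz, 76.45 kHz]: 45.45 kHz, 55.8 kHz.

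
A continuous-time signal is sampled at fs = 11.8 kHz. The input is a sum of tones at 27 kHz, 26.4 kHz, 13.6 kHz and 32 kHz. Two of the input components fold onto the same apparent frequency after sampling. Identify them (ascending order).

fs/2 = 5.9 kHz.
27 kHz mod fs = 3.4 kHz.
3.4 kHz ≤ fs/2 = 5.9 kHz, appears at 3.4 kHz.
26.4 kHz mod fs = 2.8 kHz.
2.8 kHz ≤ fs/2 = 5.9 kHz, appears at 2.8 kHz.
13.6 kHz mod fs = 1.8 kHz.
1.8 kHz ≤ fs/2 = 5.9 kHz, appears at 1.8 kHz.
32 kHz mod fs = 8.4 kHz.
8.4 kHz > fs/2 = 5.9 kHz, folds to fs − 8.4 kHz = 3.4 kHz.
27 kHz and 32 kHz both map to 3.4 kHz.

27 kHz, 32 kHz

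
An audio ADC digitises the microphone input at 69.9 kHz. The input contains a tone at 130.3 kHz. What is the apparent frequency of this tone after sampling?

130.3 kHz mod fs = 60.4 kHz.
60.4 kHz > fs/2 = 34.95 kHz, folds to fs − 60.4 kHz = 9.5 kHz.

9.5 kHz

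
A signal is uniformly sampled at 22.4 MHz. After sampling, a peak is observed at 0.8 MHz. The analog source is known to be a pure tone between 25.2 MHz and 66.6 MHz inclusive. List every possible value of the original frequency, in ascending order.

44 MHz, 45.6 MHz, 66.4 MHz

Frequencies that alias to 0.8 MHz are k·fs ± 0.8 MHz for integer k ≥ 0.
k=0: 0.8 MHz.
k=1: 21.6 MHz, 23.2 MHz.
k=2: 44 MHz, 45.6 MHz.
k=3: 66.4 MHz, 68 MHz.
k=4: 88.8 MHz, 90.4 MHz.
Within [25.2 MHz, 66.6 MHz]: 44 MHz, 45.6 MHz, 66.4 MHz.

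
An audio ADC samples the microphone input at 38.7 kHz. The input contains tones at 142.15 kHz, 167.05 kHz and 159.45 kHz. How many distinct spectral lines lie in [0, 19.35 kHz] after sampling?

3

fs/2 = 19.35 kHz.
142.15 kHz mod fs = 26.05 kHz.
26.05 kHz > fs/2 = 19.35 kHz, folds to fs − 26.05 kHz = 12.65 kHz.
167.05 kHz mod fs = 12.25 kHz.
12.25 kHz ≤ fs/2 = 19.35 kHz, appears at 12.25 kHz.
159.45 kHz mod fs = 4.65 kHz.
4.65 kHz ≤ fs/2 = 19.35 kHz, appears at 4.65 kHz.
Distinct values: {4.65 kHz, 12.25 kHz, 12.65 kHz} → 3.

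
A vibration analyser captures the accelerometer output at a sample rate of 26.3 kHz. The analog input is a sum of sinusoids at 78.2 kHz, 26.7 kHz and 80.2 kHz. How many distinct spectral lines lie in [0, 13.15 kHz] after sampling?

fs/2 = 13.15 kHz.
78.2 kHz mod fs = 25.6 kHz.
25.6 kHz > fs/2 = 13.15 kHz, folds to fs − 25.6 kHz = 0.7 kHz.
26.7 kHz mod fs = 0.4 kHz.
0.4 kHz ≤ fs/2 = 13.15 kHz, appears at 0.4 kHz.
80.2 kHz mod fs = 1.3 kHz.
1.3 kHz ≤ fs/2 = 13.15 kHz, appears at 1.3 kHz.
Distinct values: {0.4 kHz, 0.7 kHz, 1.3 kHz} → 3.

3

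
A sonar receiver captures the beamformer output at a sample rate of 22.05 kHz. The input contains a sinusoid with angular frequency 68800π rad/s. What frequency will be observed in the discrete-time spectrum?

ω = 68800π rad/s → f = ω/(2π) = 34400 Hz = 34.4 kHz.
34.4 kHz mod fs = 12.35 kHz.
12.35 kHz > fs/2 = 11.025 kHz, folds to fs − 12.35 kHz = 9.7 kHz.

9.7 kHz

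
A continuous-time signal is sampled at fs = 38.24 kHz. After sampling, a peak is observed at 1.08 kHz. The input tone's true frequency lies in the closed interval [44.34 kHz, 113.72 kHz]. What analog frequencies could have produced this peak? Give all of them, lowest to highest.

Frequencies that alias to 1.08 kHz are k·fs ± 1.08 kHz for integer k ≥ 0.
k=0: 1.08 kHz.
k=1: 37.16 kHz, 39.32 kHz.
k=2: 75.4 kHz, 77.56 kHz.
k=3: 113.64 kHz, 115.8 kHz.
k=4: 151.88 kHz, 154.04 kHz.
Within [44.34 kHz, 113.72 kHz]: 75.4 kHz, 77.56 kHz, 113.64 kHz.

75.4 kHz, 77.56 kHz, 113.64 kHz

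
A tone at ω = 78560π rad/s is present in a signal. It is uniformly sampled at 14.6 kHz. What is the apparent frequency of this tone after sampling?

ω = 78560π rad/s → f = ω/(2π) = 39280 Hz = 39.28 kHz.
39.28 kHz mod fs = 10.08 kHz.
10.08 kHz > fs/2 = 7.3 kHz, folds to fs − 10.08 kHz = 4.52 kHz.

4.52 kHz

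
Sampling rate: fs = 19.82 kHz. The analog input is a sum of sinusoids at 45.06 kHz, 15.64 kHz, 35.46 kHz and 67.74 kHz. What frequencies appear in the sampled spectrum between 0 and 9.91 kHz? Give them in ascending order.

fs/2 = 9.91 kHz.
45.06 kHz mod fs = 5.42 kHz.
5.42 kHz ≤ fs/2 = 9.91 kHz, appears at 5.42 kHz.
15.64 kHz > fs/2 = 9.91 kHz, folds to fs − 15.64 kHz = 4.18 kHz.
35.46 kHz mod fs = 15.64 kHz.
15.64 kHz > fs/2 = 9.91 kHz, folds to fs − 15.64 kHz = 4.18 kHz.
67.74 kHz mod fs = 8.28 kHz.
8.28 kHz ≤ fs/2 = 9.91 kHz, appears at 8.28 kHz.
Distinct values: {4.18 kHz, 5.42 kHz, 8.28 kHz}.

4.18 kHz, 5.42 kHz, 8.28 kHz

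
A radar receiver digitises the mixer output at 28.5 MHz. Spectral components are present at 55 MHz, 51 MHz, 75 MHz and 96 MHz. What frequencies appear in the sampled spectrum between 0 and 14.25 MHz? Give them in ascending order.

fs/2 = 14.25 MHz.
55 MHz mod fs = 26.5 MHz.
26.5 MHz > fs/2 = 14.25 MHz, folds to fs − 26.5 MHz = 2 MHz.
51 MHz mod fs = 22.5 MHz.
22.5 MHz > fs/2 = 14.25 MHz, folds to fs − 22.5 MHz = 6 MHz.
75 MHz mod fs = 18 MHz.
18 MHz > fs/2 = 14.25 MHz, folds to fs − 18 MHz = 10.5 MHz.
96 MHz mod fs = 10.5 MHz.
10.5 MHz ≤ fs/2 = 14.25 MHz, appears at 10.5 MHz.
Distinct values: {2 MHz, 6 MHz, 10.5 MHz}.

2 MHz, 6 MHz, 10.5 MHz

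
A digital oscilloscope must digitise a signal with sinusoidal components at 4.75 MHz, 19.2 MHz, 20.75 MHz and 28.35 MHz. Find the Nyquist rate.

56.7 MHz

Highest-frequency component: 28.35 MHz.
Nyquist rate = 2 × 28.35 MHz = 56.7 MHz.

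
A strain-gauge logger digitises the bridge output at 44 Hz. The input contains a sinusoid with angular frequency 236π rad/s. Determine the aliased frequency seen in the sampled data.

ω = 236π rad/s → f = ω/(2π) = 118 Hz.
118 Hz mod fs = 30 Hz.
30 Hz > fs/2 = 22 Hz, folds to fs − 30 Hz = 14 Hz.

14 Hz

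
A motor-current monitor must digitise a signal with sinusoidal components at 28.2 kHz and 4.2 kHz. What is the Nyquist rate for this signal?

Highest-frequency component: 28.2 kHz.
Nyquist rate = 2 × 28.2 kHz = 56.4 kHz.

56.4 kHz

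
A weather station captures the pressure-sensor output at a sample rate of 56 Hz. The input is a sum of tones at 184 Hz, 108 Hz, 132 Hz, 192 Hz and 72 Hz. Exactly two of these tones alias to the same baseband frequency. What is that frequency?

16 Hz

fs/2 = 28 Hz.
184 Hz mod fs = 16 Hz.
16 Hz ≤ fs/2 = 28 Hz, appears at 16 Hz.
108 Hz mod fs = 52 Hz.
52 Hz > fs/2 = 28 Hz, folds to fs − 52 Hz = 4 Hz.
132 Hz mod fs = 20 Hz.
20 Hz ≤ fs/2 = 28 Hz, appears at 20 Hz.
192 Hz mod fs = 24 Hz.
24 Hz ≤ fs/2 = 28 Hz, appears at 24 Hz.
72 Hz mod fs = 16 Hz.
16 Hz ≤ fs/2 = 28 Hz, appears at 16 Hz.
72 Hz and 184 Hz both map to 16 Hz.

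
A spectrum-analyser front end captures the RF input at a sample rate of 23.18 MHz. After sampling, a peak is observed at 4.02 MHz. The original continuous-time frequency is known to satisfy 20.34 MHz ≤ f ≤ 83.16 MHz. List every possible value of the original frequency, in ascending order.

Frequencies that alias to 4.02 MHz are k·fs ± 4.02 MHz for integer k ≥ 0.
k=0: 4.02 MHz.
k=1: 19.16 MHz, 27.2 MHz.
k=2: 42.34 MHz, 50.38 MHz.
k=3: 65.52 MHz, 73.56 MHz.
k=4: 88.7 MHz, 96.74 MHz.
Within [20.34 MHz, 83.16 MHz]: 27.2 MHz, 42.34 MHz, 50.38 MHz, 65.52 MHz, 73.56 MHz.

27.2 MHz, 42.34 MHz, 50.38 MHz, 65.52 MHz, 73.56 MHz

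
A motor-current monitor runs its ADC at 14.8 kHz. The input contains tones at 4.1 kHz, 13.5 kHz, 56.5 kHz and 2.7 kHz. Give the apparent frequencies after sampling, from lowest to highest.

1.3 kHz, 2.7 kHz, 4.1 kHz

fs/2 = 7.4 kHz.
4.1 kHz ≤ fs/2 = 7.4 kHz, passes unchanged.
13.5 kHz > fs/2 = 7.4 kHz, folds to fs − 13.5 kHz = 1.3 kHz.
56.5 kHz mod fs = 12.1 kHz.
12.1 kHz > fs/2 = 7.4 kHz, folds to fs − 12.1 kHz = 2.7 kHz.
2.7 kHz ≤ fs/2 = 7.4 kHz, passes unchanged.
Distinct values: {1.3 kHz, 2.7 kHz, 4.1 kHz}.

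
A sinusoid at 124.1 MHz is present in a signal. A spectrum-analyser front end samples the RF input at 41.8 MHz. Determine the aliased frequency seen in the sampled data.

124.1 MHz mod fs = 40.5 MHz.
40.5 MHz > fs/2 = 20.9 MHz, folds to fs − 40.5 MHz = 1.3 MHz.

1.3 MHz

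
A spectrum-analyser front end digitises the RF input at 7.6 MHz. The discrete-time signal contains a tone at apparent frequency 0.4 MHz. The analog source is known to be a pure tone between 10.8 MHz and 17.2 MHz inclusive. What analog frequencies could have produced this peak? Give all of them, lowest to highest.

Frequencies that alias to 0.4 MHz are k·fs ± 0.4 MHz for integer k ≥ 0.
k=0: 0.4 MHz.
k=1: 7.2 MHz, 8 MHz.
k=2: 14.8 MHz, 15.6 MHz.
k=3: 22.4 MHz, 23.2 MHz.
Within [10.8 MHz, 17.2 MHz]: 14.8 MHz, 15.6 MHz.

14.8 MHz, 15.6 MHz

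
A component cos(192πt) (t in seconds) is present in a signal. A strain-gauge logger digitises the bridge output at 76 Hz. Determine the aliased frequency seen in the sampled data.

20 Hz

ω = 192π rad/s → f = ω/(2π) = 96 Hz.
96 Hz mod fs = 20 Hz.
20 Hz ≤ fs/2 = 38 Hz, appears at 20 Hz.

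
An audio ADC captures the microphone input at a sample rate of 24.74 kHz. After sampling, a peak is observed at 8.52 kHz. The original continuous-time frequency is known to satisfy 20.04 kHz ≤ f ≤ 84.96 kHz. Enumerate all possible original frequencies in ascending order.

Frequencies that alias to 8.52 kHz are k·fs ± 8.52 kHz for integer k ≥ 0.
k=0: 8.52 kHz.
k=1: 16.22 kHz, 33.26 kHz.
k=2: 40.96 kHz, 58 kHz.
k=3: 65.7 kHz, 82.74 kHz.
k=4: 90.44 kHz, 107.48 kHz.
Within [20.04 kHz, 84.96 kHz]: 33.26 kHz, 40.96 kHz, 58 kHz, 65.7 kHz, 82.74 kHz.

33.26 kHz, 40.96 kHz, 58 kHz, 65.7 kHz, 82.74 kHz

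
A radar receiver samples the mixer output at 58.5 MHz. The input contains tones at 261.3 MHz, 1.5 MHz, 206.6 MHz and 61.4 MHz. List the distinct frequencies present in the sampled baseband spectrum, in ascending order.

1.5 MHz, 2.9 MHz, 27.3 MHz, 27.4 MHz

fs/2 = 29.25 MHz.
261.3 MHz mod fs = 27.3 MHz.
27.3 MHz ≤ fs/2 = 29.25 MHz, appears at 27.3 MHz.
1.5 MHz ≤ fs/2 = 29.25 MHz, passes unchanged.
206.6 MHz mod fs = 31.1 MHz.
31.1 MHz > fs/2 = 29.25 MHz, folds to fs − 31.1 MHz = 27.4 MHz.
61.4 MHz mod fs = 2.9 MHz.
2.9 MHz ≤ fs/2 = 29.25 MHz, appears at 2.9 MHz.
Distinct values: {1.5 MHz, 2.9 MHz, 27.3 MHz, 27.4 MHz}.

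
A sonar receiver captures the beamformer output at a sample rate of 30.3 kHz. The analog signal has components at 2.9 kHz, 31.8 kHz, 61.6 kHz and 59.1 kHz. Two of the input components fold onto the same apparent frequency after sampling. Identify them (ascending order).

fs/2 = 15.15 kHz.
2.9 kHz ≤ fs/2 = 15.15 kHz, passes unchanged.
31.8 kHz mod fs = 1.5 kHz.
1.5 kHz ≤ fs/2 = 15.15 kHz, appears at 1.5 kHz.
61.6 kHz mod fs = 1 kHz.
1 kHz ≤ fs/2 = 15.15 kHz, appears at 1 kHz.
59.1 kHz mod fs = 28.8 kHz.
28.8 kHz > fs/2 = 15.15 kHz, folds to fs − 28.8 kHz = 1.5 kHz.
31.8 kHz and 59.1 kHz both map to 1.5 kHz.

31.8 kHz, 59.1 kHz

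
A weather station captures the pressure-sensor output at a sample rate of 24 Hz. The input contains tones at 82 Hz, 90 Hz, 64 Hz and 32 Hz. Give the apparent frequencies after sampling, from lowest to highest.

6 Hz, 8 Hz, 10 Hz

fs/2 = 12 Hz.
82 Hz mod fs = 10 Hz.
10 Hz ≤ fs/2 = 12 Hz, appears at 10 Hz.
90 Hz mod fs = 18 Hz.
18 Hz > fs/2 = 12 Hz, folds to fs − 18 Hz = 6 Hz.
64 Hz mod fs = 16 Hz.
16 Hz > fs/2 = 12 Hz, folds to fs − 16 Hz = 8 Hz.
32 Hz mod fs = 8 Hz.
8 Hz ≤ fs/2 = 12 Hz, appears at 8 Hz.
Distinct values: {6 Hz, 8 Hz, 10 Hz}.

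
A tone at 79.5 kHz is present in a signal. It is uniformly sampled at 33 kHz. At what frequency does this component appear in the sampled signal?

13.5 kHz

79.5 kHz mod fs = 13.5 kHz.
13.5 kHz ≤ fs/2 = 16.5 kHz, appears at 13.5 kHz.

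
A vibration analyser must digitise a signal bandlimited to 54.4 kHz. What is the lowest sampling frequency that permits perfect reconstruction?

108.8 kHz

Nyquist rate = 2 × 54.4 kHz = 108.8 kHz.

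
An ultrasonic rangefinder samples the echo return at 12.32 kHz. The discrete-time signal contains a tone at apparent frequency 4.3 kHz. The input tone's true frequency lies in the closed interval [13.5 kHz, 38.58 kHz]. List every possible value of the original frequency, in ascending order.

16.62 kHz, 20.34 kHz, 28.94 kHz, 32.66 kHz

Frequencies that alias to 4.3 kHz are k·fs ± 4.3 kHz for integer k ≥ 0.
k=0: 4.3 kHz.
k=1: 8.02 kHz, 16.62 kHz.
k=2: 20.34 kHz, 28.94 kHz.
k=3: 32.66 kHz, 41.26 kHz.
k=4: 44.98 kHz, 53.58 kHz.
Within [13.5 kHz, 38.58 kHz]: 16.62 kHz, 20.34 kHz, 28.94 kHz, 32.66 kHz.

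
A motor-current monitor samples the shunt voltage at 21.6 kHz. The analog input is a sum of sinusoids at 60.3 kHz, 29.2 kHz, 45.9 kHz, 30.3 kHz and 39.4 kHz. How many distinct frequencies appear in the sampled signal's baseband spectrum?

fs/2 = 10.8 kHz.
60.3 kHz mod fs = 17.1 kHz.
17.1 kHz > fs/2 = 10.8 kHz, folds to fs − 17.1 kHz = 4.5 kHz.
29.2 kHz mod fs = 7.6 kHz.
7.6 kHz ≤ fs/2 = 10.8 kHz, appears at 7.6 kHz.
45.9 kHz mod fs = 2.7 kHz.
2.7 kHz ≤ fs/2 = 10.8 kHz, appears at 2.7 kHz.
30.3 kHz mod fs = 8.7 kHz.
8.7 kHz ≤ fs/2 = 10.8 kHz, appears at 8.7 kHz.
39.4 kHz mod fs = 17.8 kHz.
17.8 kHz > fs/2 = 10.8 kHz, folds to fs − 17.8 kHz = 3.8 kHz.
Distinct values: {2.7 kHz, 3.8 kHz, 4.5 kHz, 7.6 kHz, 8.7 kHz} → 5.

5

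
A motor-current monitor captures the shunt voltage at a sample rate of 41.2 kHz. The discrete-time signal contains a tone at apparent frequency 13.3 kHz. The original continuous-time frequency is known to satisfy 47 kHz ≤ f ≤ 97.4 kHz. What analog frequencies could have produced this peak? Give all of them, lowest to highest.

54.5 kHz, 69.1 kHz, 95.7 kHz

Frequencies that alias to 13.3 kHz are k·fs ± 13.3 kHz for integer k ≥ 0.
k=0: 13.3 kHz.
k=1: 27.9 kHz, 54.5 kHz.
k=2: 69.1 kHz, 95.7 kHz.
k=3: 110.3 kHz, 136.9 kHz.
Within [47 kHz, 97.4 kHz]: 54.5 kHz, 69.1 kHz, 95.7 kHz.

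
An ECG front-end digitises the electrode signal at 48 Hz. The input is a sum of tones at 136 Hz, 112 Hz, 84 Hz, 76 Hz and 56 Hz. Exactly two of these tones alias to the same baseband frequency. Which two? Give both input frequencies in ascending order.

56 Hz, 136 Hz

fs/2 = 24 Hz.
136 Hz mod fs = 40 Hz.
40 Hz > fs/2 = 24 Hz, folds to fs − 40 Hz = 8 Hz.
112 Hz mod fs = 16 Hz.
16 Hz ≤ fs/2 = 24 Hz, appears at 16 Hz.
84 Hz mod fs = 36 Hz.
36 Hz > fs/2 = 24 Hz, folds to fs − 36 Hz = 12 Hz.
76 Hz mod fs = 28 Hz.
28 Hz > fs/2 = 24 Hz, folds to fs − 28 Hz = 20 Hz.
56 Hz mod fs = 8 Hz.
8 Hz ≤ fs/2 = 24 Hz, appears at 8 Hz.
56 Hz and 136 Hz both map to 8 Hz.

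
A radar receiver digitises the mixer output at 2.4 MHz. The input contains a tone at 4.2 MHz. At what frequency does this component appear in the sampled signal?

4.2 MHz mod fs = 1.8 MHz.
1.8 MHz > fs/2 = 1.2 MHz, folds to fs − 1.8 MHz = 0.6 MHz.

0.6 MHz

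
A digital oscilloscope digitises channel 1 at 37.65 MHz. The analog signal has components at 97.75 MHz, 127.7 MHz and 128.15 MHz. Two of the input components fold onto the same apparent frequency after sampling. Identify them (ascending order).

97.75 MHz, 128.15 MHz

fs/2 = 18.825 MHz.
97.75 MHz mod fs = 22.45 MHz.
22.45 MHz > fs/2 = 18.825 MHz, folds to fs − 22.45 MHz = 15.2 MHz.
127.7 MHz mod fs = 14.75 MHz.
14.75 MHz ≤ fs/2 = 18.825 MHz, appears at 14.75 MHz.
128.15 MHz mod fs = 15.2 MHz.
15.2 MHz ≤ fs/2 = 18.825 MHz, appears at 15.2 MHz.
97.75 MHz and 128.15 MHz both map to 15.2 MHz.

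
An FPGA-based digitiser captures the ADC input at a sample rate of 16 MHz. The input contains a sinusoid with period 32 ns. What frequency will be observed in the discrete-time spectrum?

0.75 MHz

T = 32 ns → f = 1/T = 31.25 MHz.
31.25 MHz mod fs = 15.25 MHz.
15.25 MHz > fs/2 = 8 MHz, folds to fs − 15.25 MHz = 0.75 MHz.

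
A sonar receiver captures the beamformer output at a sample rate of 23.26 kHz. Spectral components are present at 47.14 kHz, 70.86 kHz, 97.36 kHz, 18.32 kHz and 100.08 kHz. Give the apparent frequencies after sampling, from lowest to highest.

0.62 kHz, 1.08 kHz, 4.32 kHz, 4.94 kHz, 7.04 kHz

fs/2 = 11.63 kHz.
47.14 kHz mod fs = 0.62 kHz.
0.62 kHz ≤ fs/2 = 11.63 kHz, appears at 0.62 kHz.
70.86 kHz mod fs = 1.08 kHz.
1.08 kHz ≤ fs/2 = 11.63 kHz, appears at 1.08 kHz.
97.36 kHz mod fs = 4.32 kHz.
4.32 kHz ≤ fs/2 = 11.63 kHz, appears at 4.32 kHz.
18.32 kHz > fs/2 = 11.63 kHz, folds to fs − 18.32 kHz = 4.94 kHz.
100.08 kHz mod fs = 7.04 kHz.
7.04 kHz ≤ fs/2 = 11.63 kHz, appears at 7.04 kHz.
Distinct values: {0.62 kHz, 1.08 kHz, 4.32 kHz, 4.94 kHz, 7.04 kHz}.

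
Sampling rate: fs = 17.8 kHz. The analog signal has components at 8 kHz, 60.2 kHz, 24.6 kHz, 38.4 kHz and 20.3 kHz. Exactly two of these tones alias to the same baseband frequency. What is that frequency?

fs/2 = 8.9 kHz.
8 kHz ≤ fs/2 = 8.9 kHz, passes unchanged.
60.2 kHz mod fs = 6.8 kHz.
6.8 kHz ≤ fs/2 = 8.9 kHz, appears at 6.8 kHz.
24.6 kHz mod fs = 6.8 kHz.
6.8 kHz ≤ fs/2 = 8.9 kHz, appears at 6.8 kHz.
38.4 kHz mod fs = 2.8 kHz.
2.8 kHz ≤ fs/2 = 8.9 kHz, appears at 2.8 kHz.
20.3 kHz mod fs = 2.5 kHz.
2.5 kHz ≤ fs/2 = 8.9 kHz, appears at 2.5 kHz.
24.6 kHz and 60.2 kHz both map to 6.8 kHz.

6.8 kHz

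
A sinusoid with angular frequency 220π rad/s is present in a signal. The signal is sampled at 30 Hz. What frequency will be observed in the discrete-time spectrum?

10 Hz

ω = 220π rad/s → f = ω/(2π) = 110 Hz.
110 Hz mod fs = 20 Hz.
20 Hz > fs/2 = 15 Hz, folds to fs − 20 Hz = 10 Hz.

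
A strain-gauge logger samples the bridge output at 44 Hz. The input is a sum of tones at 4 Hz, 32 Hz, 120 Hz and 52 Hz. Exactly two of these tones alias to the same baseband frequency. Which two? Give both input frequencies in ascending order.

fs/2 = 22 Hz.
4 Hz ≤ fs/2 = 22 Hz, passes unchanged.
32 Hz > fs/2 = 22 Hz, folds to fs − 32 Hz = 12 Hz.
120 Hz mod fs = 32 Hz.
32 Hz > fs/2 = 22 Hz, folds to fs − 32 Hz = 12 Hz.
52 Hz mod fs = 8 Hz.
8 Hz ≤ fs/2 = 22 Hz, appears at 8 Hz.
32 Hz and 120 Hz both map to 12 Hz.

32 Hz, 120 Hz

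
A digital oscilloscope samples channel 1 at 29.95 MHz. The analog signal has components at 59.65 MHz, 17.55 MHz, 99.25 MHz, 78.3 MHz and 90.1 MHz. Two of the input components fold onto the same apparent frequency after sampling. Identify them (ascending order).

59.65 MHz, 90.1 MHz

fs/2 = 14.975 MHz.
59.65 MHz mod fs = 29.7 MHz.
29.7 MHz > fs/2 = 14.975 MHz, folds to fs − 29.7 MHz = 0.25 MHz.
17.55 MHz > fs/2 = 14.975 MHz, folds to fs − 17.55 MHz = 12.4 MHz.
99.25 MHz mod fs = 9.4 MHz.
9.4 MHz ≤ fs/2 = 14.975 MHz, appears at 9.4 MHz.
78.3 MHz mod fs = 18.4 MHz.
18.4 MHz > fs/2 = 14.975 MHz, folds to fs − 18.4 MHz = 11.55 MHz.
90.1 MHz mod fs = 0.25 MHz.
0.25 MHz ≤ fs/2 = 14.975 MHz, appears at 0.25 MHz.
59.65 MHz and 90.1 MHz both map to 0.25 MHz.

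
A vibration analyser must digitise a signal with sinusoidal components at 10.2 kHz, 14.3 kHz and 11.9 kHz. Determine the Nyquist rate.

28.6 kHz

Highest-frequency component: 14.3 kHz.
Nyquist rate = 2 × 14.3 kHz = 28.6 kHz.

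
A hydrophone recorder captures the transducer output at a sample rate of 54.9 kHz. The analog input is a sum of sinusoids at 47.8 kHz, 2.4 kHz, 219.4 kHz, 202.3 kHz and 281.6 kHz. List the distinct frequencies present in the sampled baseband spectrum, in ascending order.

0.2 kHz, 2.4 kHz, 7.1 kHz, 17.3 kHz

fs/2 = 27.45 kHz.
47.8 kHz > fs/2 = 27.45 kHz, folds to fs − 47.8 kHz = 7.1 kHz.
2.4 kHz ≤ fs/2 = 27.45 kHz, passes unchanged.
219.4 kHz mod fs = 54.7 kHz.
54.7 kHz > fs/2 = 27.45 kHz, folds to fs − 54.7 kHz = 0.2 kHz.
202.3 kHz mod fs = 37.6 kHz.
37.6 kHz > fs/2 = 27.45 kHz, folds to fs − 37.6 kHz = 17.3 kHz.
281.6 kHz mod fs = 7.1 kHz.
7.1 kHz ≤ fs/2 = 27.45 kHz, appears at 7.1 kHz.
Distinct values: {0.2 kHz, 2.4 kHz, 7.1 kHz, 17.3 kHz}.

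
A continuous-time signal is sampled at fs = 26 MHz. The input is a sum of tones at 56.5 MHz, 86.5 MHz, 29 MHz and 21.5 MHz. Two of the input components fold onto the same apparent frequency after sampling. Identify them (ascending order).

21.5 MHz, 56.5 MHz

fs/2 = 13 MHz.
56.5 MHz mod fs = 4.5 MHz.
4.5 MHz ≤ fs/2 = 13 MHz, appears at 4.5 MHz.
86.5 MHz mod fs = 8.5 MHz.
8.5 MHz ≤ fs/2 = 13 MHz, appears at 8.5 MHz.
29 MHz mod fs = 3 MHz.
3 MHz ≤ fs/2 = 13 MHz, appears at 3 MHz.
21.5 MHz > fs/2 = 13 MHz, folds to fs − 21.5 MHz = 4.5 MHz.
21.5 MHz and 56.5 MHz both map to 4.5 MHz.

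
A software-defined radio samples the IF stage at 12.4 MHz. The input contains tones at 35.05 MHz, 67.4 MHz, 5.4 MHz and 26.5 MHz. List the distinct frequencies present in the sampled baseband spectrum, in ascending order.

1.7 MHz, 2.15 MHz, 5.4 MHz

fs/2 = 6.2 MHz.
35.05 MHz mod fs = 10.25 MHz.
10.25 MHz > fs/2 = 6.2 MHz, folds to fs − 10.25 MHz = 2.15 MHz.
67.4 MHz mod fs = 5.4 MHz.
5.4 MHz ≤ fs/2 = 6.2 MHz, appears at 5.4 MHz.
5.4 MHz ≤ fs/2 = 6.2 MHz, passes unchanged.
26.5 MHz mod fs = 1.7 MHz.
1.7 MHz ≤ fs/2 = 6.2 MHz, appears at 1.7 MHz.
Distinct values: {1.7 MHz, 2.15 MHz, 5.4 MHz}.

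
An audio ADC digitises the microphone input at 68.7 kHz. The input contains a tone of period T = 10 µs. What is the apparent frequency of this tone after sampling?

T = 10 µs → f = 1/T = 100 kHz.
100 kHz mod fs = 31.3 kHz.
31.3 kHz ≤ fs/2 = 34.35 kHz, appears at 31.3 kHz.

31.3 kHz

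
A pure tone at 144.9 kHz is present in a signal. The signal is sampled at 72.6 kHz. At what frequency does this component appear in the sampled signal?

144.9 kHz mod fs = 72.3 kHz.
72.3 kHz > fs/2 = 36.3 kHz, folds to fs − 72.3 kHz = 0.3 kHz.

0.3 kHz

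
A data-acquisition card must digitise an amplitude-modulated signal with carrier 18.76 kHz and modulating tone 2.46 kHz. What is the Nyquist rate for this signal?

AM sidebands sit at fc ± fm = 16.3 kHz and 21.22 kHz.
Highest-frequency component: 21.22 kHz.
Nyquist rate = 2 × 21.22 kHz = 42.44 kHz.

42.44 kHz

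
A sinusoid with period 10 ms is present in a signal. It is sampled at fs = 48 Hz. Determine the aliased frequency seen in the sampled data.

4 Hz

T = 10 ms → f = 1/T = 100 Hz.
100 Hz mod fs = 4 Hz.
4 Hz ≤ fs/2 = 24 Hz, appears at 4 Hz.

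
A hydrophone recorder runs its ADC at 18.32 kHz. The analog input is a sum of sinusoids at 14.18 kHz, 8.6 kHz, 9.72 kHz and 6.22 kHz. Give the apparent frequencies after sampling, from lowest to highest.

4.14 kHz, 6.22 kHz, 8.6 kHz

fs/2 = 9.16 kHz.
14.18 kHz > fs/2 = 9.16 kHz, folds to fs − 14.18 kHz = 4.14 kHz.
8.6 kHz ≤ fs/2 = 9.16 kHz, passes unchanged.
9.72 kHz > fs/2 = 9.16 kHz, folds to fs − 9.72 kHz = 8.6 kHz.
6.22 kHz ≤ fs/2 = 9.16 kHz, passes unchanged.
Distinct values: {4.14 kHz, 6.22 kHz, 8.6 kHz}.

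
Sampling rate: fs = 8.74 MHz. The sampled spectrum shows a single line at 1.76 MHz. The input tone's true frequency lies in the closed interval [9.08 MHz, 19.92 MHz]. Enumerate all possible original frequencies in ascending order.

10.5 MHz, 15.72 MHz, 19.24 MHz

Frequencies that alias to 1.76 MHz are k·fs ± 1.76 MHz for integer k ≥ 0.
k=0: 1.76 MHz.
k=1: 6.98 MHz, 10.5 MHz.
k=2: 15.72 MHz, 19.24 MHz.
k=3: 24.46 MHz, 27.98 MHz.
Within [9.08 MHz, 19.92 MHz]: 10.5 MHz, 15.72 MHz, 19.24 MHz.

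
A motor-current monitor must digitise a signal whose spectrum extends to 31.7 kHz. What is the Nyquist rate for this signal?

63.4 kHz

Nyquist rate = 2 × 31.7 kHz = 63.4 kHz.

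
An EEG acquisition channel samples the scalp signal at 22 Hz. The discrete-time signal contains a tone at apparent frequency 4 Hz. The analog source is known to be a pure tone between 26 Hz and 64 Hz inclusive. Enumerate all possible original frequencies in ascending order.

Frequencies that alias to 4 Hz are k·fs ± 4 Hz for integer k ≥ 0.
k=0: 4 Hz.
k=1: 18 Hz, 26 Hz.
k=2: 40 Hz, 48 Hz.
k=3: 62 Hz, 70 Hz.
k=4: 84 Hz, 92 Hz.
Within [26 Hz, 64 Hz]: 26 Hz, 40 Hz, 48 Hz, 62 Hz.

26 Hz, 40 Hz, 48 Hz, 62 Hz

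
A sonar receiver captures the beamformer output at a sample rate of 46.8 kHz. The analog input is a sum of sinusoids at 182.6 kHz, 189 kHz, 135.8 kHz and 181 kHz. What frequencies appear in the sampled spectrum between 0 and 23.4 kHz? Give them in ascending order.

1.8 kHz, 4.6 kHz, 6.2 kHz

fs/2 = 23.4 kHz.
182.6 kHz mod fs = 42.2 kHz.
42.2 kHz > fs/2 = 23.4 kHz, folds to fs − 42.2 kHz = 4.6 kHz.
189 kHz mod fs = 1.8 kHz.
1.8 kHz ≤ fs/2 = 23.4 kHz, appears at 1.8 kHz.
135.8 kHz mod fs = 42.2 kHz.
42.2 kHz > fs/2 = 23.4 kHz, folds to fs − 42.2 kHz = 4.6 kHz.
181 kHz mod fs = 40.6 kHz.
40.6 kHz > fs/2 = 23.4 kHz, folds to fs − 40.6 kHz = 6.2 kHz.
Distinct values: {1.8 kHz, 4.6 kHz, 6.2 kHz}.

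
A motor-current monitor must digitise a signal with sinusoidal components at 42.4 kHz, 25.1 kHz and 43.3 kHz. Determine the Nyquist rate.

Highest-frequency component: 43.3 kHz.
Nyquist rate = 2 × 43.3 kHz = 86.6 kHz.

86.6 kHz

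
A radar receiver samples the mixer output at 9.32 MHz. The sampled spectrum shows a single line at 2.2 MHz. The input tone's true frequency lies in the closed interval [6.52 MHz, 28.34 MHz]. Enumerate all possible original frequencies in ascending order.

7.12 MHz, 11.52 MHz, 16.44 MHz, 20.84 MHz, 25.76 MHz

Frequencies that alias to 2.2 MHz are k·fs ± 2.2 MHz for integer k ≥ 0.
k=0: 2.2 MHz.
k=1: 7.12 MHz, 11.52 MHz.
k=2: 16.44 MHz, 20.84 MHz.
k=3: 25.76 MHz, 30.16 MHz.
k=4: 35.08 MHz, 39.48 MHz.
Within [6.52 MHz, 28.34 MHz]: 7.12 MHz, 11.52 MHz, 16.44 MHz, 20.84 MHz, 25.76 MHz.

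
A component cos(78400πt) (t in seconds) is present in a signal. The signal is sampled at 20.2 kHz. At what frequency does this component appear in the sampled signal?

1.2 kHz

ω = 78400π rad/s → f = ω/(2π) = 39200 Hz = 39.2 kHz.
39.2 kHz mod fs = 19 kHz.
19 kHz > fs/2 = 10.1 kHz, folds to fs − 19 kHz = 1.2 kHz.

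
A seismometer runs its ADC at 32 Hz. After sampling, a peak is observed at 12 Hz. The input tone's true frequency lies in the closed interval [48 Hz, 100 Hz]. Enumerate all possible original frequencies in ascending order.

Frequencies that alias to 12 Hz are k·fs ± 12 Hz for integer k ≥ 0.
k=0: 12 Hz.
k=1: 20 Hz, 44 Hz.
k=2: 52 Hz, 76 Hz.
k=3: 84 Hz, 108 Hz.
k=4: 116 Hz, 140 Hz.
Within [48 Hz, 100 Hz]: 52 Hz, 76 Hz, 84 Hz.

52 Hz, 76 Hz, 84 Hz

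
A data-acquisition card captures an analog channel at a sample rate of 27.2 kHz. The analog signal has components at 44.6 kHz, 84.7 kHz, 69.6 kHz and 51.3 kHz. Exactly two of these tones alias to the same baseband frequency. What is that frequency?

fs/2 = 13.6 kHz.
44.6 kHz mod fs = 17.4 kHz.
17.4 kHz > fs/2 = 13.6 kHz, folds to fs − 17.4 kHz = 9.8 kHz.
84.7 kHz mod fs = 3.1 kHz.
3.1 kHz ≤ fs/2 = 13.6 kHz, appears at 3.1 kHz.
69.6 kHz mod fs = 15.2 kHz.
15.2 kHz > fs/2 = 13.6 kHz, folds to fs − 15.2 kHz = 12 kHz.
51.3 kHz mod fs = 24.1 kHz.
24.1 kHz > fs/2 = 13.6 kHz, folds to fs − 24.1 kHz = 3.1 kHz.
51.3 kHz and 84.7 kHz both map to 3.1 kHz.

3.1 kHz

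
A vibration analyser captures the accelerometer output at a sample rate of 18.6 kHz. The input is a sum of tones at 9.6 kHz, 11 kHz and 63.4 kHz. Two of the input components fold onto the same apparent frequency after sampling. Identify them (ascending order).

fs/2 = 9.3 kHz.
9.6 kHz > fs/2 = 9.3 kHz, folds to fs − 9.6 kHz = 9 kHz.
11 kHz > fs/2 = 9.3 kHz, folds to fs − 11 kHz = 7.6 kHz.
63.4 kHz mod fs = 7.6 kHz.
7.6 kHz ≤ fs/2 = 9.3 kHz, appears at 7.6 kHz.
11 kHz and 63.4 kHz both map to 7.6 kHz.

11 kHz, 63.4 kHz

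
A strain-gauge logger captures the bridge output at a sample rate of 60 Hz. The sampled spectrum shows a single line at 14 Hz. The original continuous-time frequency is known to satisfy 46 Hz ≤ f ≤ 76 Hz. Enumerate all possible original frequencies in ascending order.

Frequencies that alias to 14 Hz are k·fs ± 14 Hz for integer k ≥ 0.
k=0: 14 Hz.
k=1: 46 Hz, 74 Hz.
k=2: 106 Hz, 134 Hz.
Within [46 Hz, 76 Hz]: 46 Hz, 74 Hz.

46 Hz, 74 Hz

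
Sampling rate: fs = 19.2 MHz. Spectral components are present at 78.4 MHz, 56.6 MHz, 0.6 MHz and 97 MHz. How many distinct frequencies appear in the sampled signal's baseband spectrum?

3

fs/2 = 9.6 MHz.
78.4 MHz mod fs = 1.6 MHz.
1.6 MHz ≤ fs/2 = 9.6 MHz, appears at 1.6 MHz.
56.6 MHz mod fs = 18.2 MHz.
18.2 MHz > fs/2 = 9.6 MHz, folds to fs − 18.2 MHz = 1 MHz.
0.6 MHz ≤ fs/2 = 9.6 MHz, passes unchanged.
97 MHz mod fs = 1 MHz.
1 MHz ≤ fs/2 = 9.6 MHz, appears at 1 MHz.
Distinct values: {0.6 MHz, 1 MHz, 1.6 MHz} → 3.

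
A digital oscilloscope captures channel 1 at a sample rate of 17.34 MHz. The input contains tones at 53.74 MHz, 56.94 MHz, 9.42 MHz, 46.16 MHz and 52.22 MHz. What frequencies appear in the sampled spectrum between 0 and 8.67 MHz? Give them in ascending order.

fs/2 = 8.67 MHz.
53.74 MHz mod fs = 1.72 MHz.
1.72 MHz ≤ fs/2 = 8.67 MHz, appears at 1.72 MHz.
56.94 MHz mod fs = 4.92 MHz.
4.92 MHz ≤ fs/2 = 8.67 MHz, appears at 4.92 MHz.
9.42 MHz > fs/2 = 8.67 MHz, folds to fs − 9.42 MHz = 7.92 MHz.
46.16 MHz mod fs = 11.48 MHz.
11.48 MHz > fs/2 = 8.67 MHz, folds to fs − 11.48 MHz = 5.86 MHz.
52.22 MHz mod fs = 0.2 MHz.
0.2 MHz ≤ fs/2 = 8.67 MHz, appears at 0.2 MHz.
Distinct values: {0.2 MHz, 1.72 MHz, 4.92 MHz, 5.86 MHz, 7.92 MHz}.

0.2 MHz, 1.72 MHz, 4.92 MHz, 5.86 MHz, 7.92 MHz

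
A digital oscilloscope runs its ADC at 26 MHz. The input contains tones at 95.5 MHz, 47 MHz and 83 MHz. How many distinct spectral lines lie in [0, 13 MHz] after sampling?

2

fs/2 = 13 MHz.
95.5 MHz mod fs = 17.5 MHz.
17.5 MHz > fs/2 = 13 MHz, folds to fs − 17.5 MHz = 8.5 MHz.
47 MHz mod fs = 21 MHz.
21 MHz > fs/2 = 13 MHz, folds to fs − 21 MHz = 5 MHz.
83 MHz mod fs = 5 MHz.
5 MHz ≤ fs/2 = 13 MHz, appears at 5 MHz.
Distinct values: {5 MHz, 8.5 MHz} → 2.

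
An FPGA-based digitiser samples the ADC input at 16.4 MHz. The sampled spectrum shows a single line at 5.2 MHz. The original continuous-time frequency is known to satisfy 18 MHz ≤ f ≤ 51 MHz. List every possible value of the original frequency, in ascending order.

Frequencies that alias to 5.2 MHz are k·fs ± 5.2 MHz for integer k ≥ 0.
k=0: 5.2 MHz.
k=1: 11.2 MHz, 21.6 MHz.
k=2: 27.6 MHz, 38 MHz.
k=3: 44 MHz, 54.4 MHz.
k=4: 60.4 MHz, 70.8 MHz.
Within [18 MHz, 51 MHz]: 21.6 MHz, 27.6 MHz, 38 MHz, 44 MHz.

21.6 MHz, 27.6 MHz, 38 MHz, 44 MHz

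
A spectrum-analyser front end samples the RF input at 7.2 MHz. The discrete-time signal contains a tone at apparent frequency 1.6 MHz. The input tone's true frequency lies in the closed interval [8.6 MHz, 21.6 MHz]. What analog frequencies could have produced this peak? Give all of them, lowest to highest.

Frequencies that alias to 1.6 MHz are k·fs ± 1.6 MHz for integer k ≥ 0.
k=0: 1.6 MHz.
k=1: 5.6 MHz, 8.8 MHz.
k=2: 12.8 MHz, 16 MHz.
k=3: 20 MHz, 23.2 MHz.
k=4: 27.2 MHz, 30.4 MHz.
Within [8.6 MHz, 21.6 MHz]: 8.8 MHz, 12.8 MHz, 16 MHz, 20 MHz.

8.8 MHz, 12.8 MHz, 16 MHz, 20 MHz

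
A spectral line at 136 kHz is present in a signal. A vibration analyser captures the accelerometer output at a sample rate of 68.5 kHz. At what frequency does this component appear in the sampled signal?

1 kHz

136 kHz mod fs = 67.5 kHz.
67.5 kHz > fs/2 = 34.25 kHz, folds to fs − 67.5 kHz = 1 kHz.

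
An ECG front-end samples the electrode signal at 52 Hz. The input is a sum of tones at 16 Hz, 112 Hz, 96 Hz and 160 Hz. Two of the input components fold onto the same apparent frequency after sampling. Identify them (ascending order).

fs/2 = 26 Hz.
16 Hz ≤ fs/2 = 26 Hz, passes unchanged.
112 Hz mod fs = 8 Hz.
8 Hz ≤ fs/2 = 26 Hz, appears at 8 Hz.
96 Hz mod fs = 44 Hz.
44 Hz > fs/2 = 26 Hz, folds to fs − 44 Hz = 8 Hz.
160 Hz mod fs = 4 Hz.
4 Hz ≤ fs/2 = 26 Hz, appears at 4 Hz.
96 Hz and 112 Hz both map to 8 Hz.

96 Hz, 112 Hz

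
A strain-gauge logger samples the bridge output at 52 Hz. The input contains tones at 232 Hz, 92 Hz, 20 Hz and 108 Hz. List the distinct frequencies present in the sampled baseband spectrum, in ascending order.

4 Hz, 12 Hz, 20 Hz, 24 Hz

fs/2 = 26 Hz.
232 Hz mod fs = 24 Hz.
24 Hz ≤ fs/2 = 26 Hz, appears at 24 Hz.
92 Hz mod fs = 40 Hz.
40 Hz > fs/2 = 26 Hz, folds to fs − 40 Hz = 12 Hz.
20 Hz ≤ fs/2 = 26 Hz, passes unchanged.
108 Hz mod fs = 4 Hz.
4 Hz ≤ fs/2 = 26 Hz, appears at 4 Hz.
Distinct values: {4 Hz, 12 Hz, 20 Hz, 24 Hz}.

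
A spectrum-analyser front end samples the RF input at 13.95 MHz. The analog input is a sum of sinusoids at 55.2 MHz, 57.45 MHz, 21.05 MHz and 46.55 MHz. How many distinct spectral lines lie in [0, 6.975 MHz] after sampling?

fs/2 = 6.975 MHz.
55.2 MHz mod fs = 13.35 MHz.
13.35 MHz > fs/2 = 6.975 MHz, folds to fs − 13.35 MHz = 0.6 MHz.
57.45 MHz mod fs = 1.65 MHz.
1.65 MHz ≤ fs/2 = 6.975 MHz, appears at 1.65 MHz.
21.05 MHz mod fs = 7.1 MHz.
7.1 MHz > fs/2 = 6.975 MHz, folds to fs − 7.1 MHz = 6.85 MHz.
46.55 MHz mod fs = 4.7 MHz.
4.7 MHz ≤ fs/2 = 6.975 MHz, appears at 4.7 MHz.
Distinct values: {0.6 MHz, 1.65 MHz, 4.7 MHz, 6.85 MHz} → 4.

4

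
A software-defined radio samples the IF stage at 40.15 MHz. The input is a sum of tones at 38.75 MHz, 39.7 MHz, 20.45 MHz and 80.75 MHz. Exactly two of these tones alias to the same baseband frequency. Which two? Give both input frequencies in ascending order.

fs/2 = 20.075 MHz.
38.75 MHz > fs/2 = 20.075 MHz, folds to fs − 38.75 MHz = 1.4 MHz.
39.7 MHz > fs/2 = 20.075 MHz, folds to fs − 39.7 MHz = 0.45 MHz.
20.45 MHz > fs/2 = 20.075 MHz, folds to fs − 20.45 MHz = 19.7 MHz.
80.75 MHz mod fs = 0.45 MHz.
0.45 MHz ≤ fs/2 = 20.075 MHz, appears at 0.45 MHz.
39.7 MHz and 80.75 MHz both map to 0.45 MHz.

39.7 MHz, 80.75 MHz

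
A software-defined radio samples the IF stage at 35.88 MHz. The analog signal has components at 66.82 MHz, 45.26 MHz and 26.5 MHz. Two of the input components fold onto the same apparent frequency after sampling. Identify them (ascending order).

26.5 MHz, 45.26 MHz

fs/2 = 17.94 MHz.
66.82 MHz mod fs = 30.94 MHz.
30.94 MHz > fs/2 = 17.94 MHz, folds to fs − 30.94 MHz = 4.94 MHz.
45.26 MHz mod fs = 9.38 MHz.
9.38 MHz ≤ fs/2 = 17.94 MHz, appears at 9.38 MHz.
26.5 MHz > fs/2 = 17.94 MHz, folds to fs − 26.5 MHz = 9.38 MHz.
26.5 MHz and 45.26 MHz both map to 9.38 MHz.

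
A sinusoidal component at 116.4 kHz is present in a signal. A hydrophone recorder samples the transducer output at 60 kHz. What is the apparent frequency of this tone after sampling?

116.4 kHz mod fs = 56.4 kHz.
56.4 kHz > fs/2 = 30 kHz, folds to fs − 56.4 kHz = 3.6 kHz.

3.6 kHz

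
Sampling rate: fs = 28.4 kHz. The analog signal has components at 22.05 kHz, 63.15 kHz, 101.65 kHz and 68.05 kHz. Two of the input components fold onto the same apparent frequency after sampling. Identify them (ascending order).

22.05 kHz, 63.15 kHz

fs/2 = 14.2 kHz.
22.05 kHz > fs/2 = 14.2 kHz, folds to fs − 22.05 kHz = 6.35 kHz.
63.15 kHz mod fs = 6.35 kHz.
6.35 kHz ≤ fs/2 = 14.2 kHz, appears at 6.35 kHz.
101.65 kHz mod fs = 16.45 kHz.
16.45 kHz > fs/2 = 14.2 kHz, folds to fs − 16.45 kHz = 11.95 kHz.
68.05 kHz mod fs = 11.25 kHz.
11.25 kHz ≤ fs/2 = 14.2 kHz, appears at 11.25 kHz.
22.05 kHz and 63.15 kHz both map to 6.35 kHz.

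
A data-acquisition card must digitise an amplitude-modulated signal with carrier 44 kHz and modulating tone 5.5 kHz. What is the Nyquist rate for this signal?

AM sidebands sit at fc ± fm = 38.5 kHz and 49.5 kHz.
Highest-frequency component: 49.5 kHz.
Nyquist rate = 2 × 49.5 kHz = 99 kHz.

99 kHz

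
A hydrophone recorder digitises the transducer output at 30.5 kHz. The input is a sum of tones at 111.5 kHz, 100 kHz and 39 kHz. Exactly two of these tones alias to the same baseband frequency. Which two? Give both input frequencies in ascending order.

fs/2 = 15.25 kHz.
111.5 kHz mod fs = 20 kHz.
20 kHz > fs/2 = 15.25 kHz, folds to fs − 20 kHz = 10.5 kHz.
100 kHz mod fs = 8.5 kHz.
8.5 kHz ≤ fs/2 = 15.25 kHz, appears at 8.5 kHz.
39 kHz mod fs = 8.5 kHz.
8.5 kHz ≤ fs/2 = 15.25 kHz, appears at 8.5 kHz.
39 kHz and 100 kHz both map to 8.5 kHz.

39 kHz, 100 kHz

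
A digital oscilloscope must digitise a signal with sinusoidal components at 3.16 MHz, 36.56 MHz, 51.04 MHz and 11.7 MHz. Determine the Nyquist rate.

102.08 MHz

Highest-frequency component: 51.04 MHz.
Nyquist rate = 2 × 51.04 MHz = 102.08 MHz.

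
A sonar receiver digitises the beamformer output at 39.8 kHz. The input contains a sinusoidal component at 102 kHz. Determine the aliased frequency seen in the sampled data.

17.4 kHz

102 kHz mod fs = 22.4 kHz.
22.4 kHz > fs/2 = 19.9 kHz, folds to fs − 22.4 kHz = 17.4 kHz.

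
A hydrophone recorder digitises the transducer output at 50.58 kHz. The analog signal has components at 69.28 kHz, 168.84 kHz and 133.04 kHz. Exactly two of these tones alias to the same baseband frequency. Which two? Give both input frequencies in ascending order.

69.28 kHz, 133.04 kHz

fs/2 = 25.29 kHz.
69.28 kHz mod fs = 18.7 kHz.
18.7 kHz ≤ fs/2 = 25.29 kHz, appears at 18.7 kHz.
168.84 kHz mod fs = 17.1 kHz.
17.1 kHz ≤ fs/2 = 25.29 kHz, appears at 17.1 kHz.
133.04 kHz mod fs = 31.88 kHz.
31.88 kHz > fs/2 = 25.29 kHz, folds to fs − 31.88 kHz = 18.7 kHz.
69.28 kHz and 133.04 kHz both map to 18.7 kHz.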